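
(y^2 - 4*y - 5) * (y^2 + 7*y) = y^4 + 3*y^3 - 33*y^2 - 35*y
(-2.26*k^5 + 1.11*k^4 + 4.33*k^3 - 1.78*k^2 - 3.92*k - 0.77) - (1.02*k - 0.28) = -2.26*k^5 + 1.11*k^4 + 4.33*k^3 - 1.78*k^2 - 4.94*k - 0.49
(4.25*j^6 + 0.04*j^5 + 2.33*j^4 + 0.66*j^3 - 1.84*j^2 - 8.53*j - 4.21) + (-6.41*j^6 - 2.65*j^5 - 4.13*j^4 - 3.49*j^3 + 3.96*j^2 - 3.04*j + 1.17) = -2.16*j^6 - 2.61*j^5 - 1.8*j^4 - 2.83*j^3 + 2.12*j^2 - 11.57*j - 3.04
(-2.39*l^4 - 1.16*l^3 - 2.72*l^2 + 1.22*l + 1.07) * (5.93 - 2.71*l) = 6.4769*l^5 - 11.0291*l^4 + 0.492400000000002*l^3 - 19.4358*l^2 + 4.3349*l + 6.3451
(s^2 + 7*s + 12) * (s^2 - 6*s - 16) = s^4 + s^3 - 46*s^2 - 184*s - 192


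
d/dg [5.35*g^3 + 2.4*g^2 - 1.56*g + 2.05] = 16.05*g^2 + 4.8*g - 1.56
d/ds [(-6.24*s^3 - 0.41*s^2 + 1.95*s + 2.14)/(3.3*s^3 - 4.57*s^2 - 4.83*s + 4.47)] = (29.8698*s^4 + 47.4084*s^3 - 93.9726*s^2 + 15.8942*s + 19.0527)/(10.89*s^6 - 30.162*s^5 - 10.9931*s^4 + 73.6482*s^3 - 17.5269*s^2 - 43.1802*s + 19.9809)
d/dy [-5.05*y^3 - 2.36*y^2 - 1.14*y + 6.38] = -15.15*y^2 - 4.72*y - 1.14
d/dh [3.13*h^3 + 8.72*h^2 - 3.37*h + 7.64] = 9.39*h^2 + 17.44*h - 3.37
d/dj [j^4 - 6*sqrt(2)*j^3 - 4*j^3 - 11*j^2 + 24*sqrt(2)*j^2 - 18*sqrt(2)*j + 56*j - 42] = 4*j^3 - 18*sqrt(2)*j^2 - 12*j^2 - 22*j + 48*sqrt(2)*j - 18*sqrt(2) + 56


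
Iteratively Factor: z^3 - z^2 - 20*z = (z)*(z^2 - z - 20) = z*(z - 5)*(z + 4)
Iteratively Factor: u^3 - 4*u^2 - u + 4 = (u + 1)*(u^2 - 5*u + 4) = (u - 4)*(u + 1)*(u - 1)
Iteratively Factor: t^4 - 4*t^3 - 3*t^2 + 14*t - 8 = (t + 2)*(t^3 - 6*t^2 + 9*t - 4) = (t - 4)*(t + 2)*(t^2 - 2*t + 1) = (t - 4)*(t - 1)*(t + 2)*(t - 1)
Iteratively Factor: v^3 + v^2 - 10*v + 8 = (v + 4)*(v^2 - 3*v + 2) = (v - 1)*(v + 4)*(v - 2)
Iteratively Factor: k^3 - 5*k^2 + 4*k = (k)*(k^2 - 5*k + 4) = k*(k - 4)*(k - 1)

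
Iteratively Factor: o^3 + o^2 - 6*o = (o + 3)*(o^2 - 2*o) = o*(o + 3)*(o - 2)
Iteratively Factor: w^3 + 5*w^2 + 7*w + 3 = (w + 1)*(w^2 + 4*w + 3) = (w + 1)*(w + 3)*(w + 1)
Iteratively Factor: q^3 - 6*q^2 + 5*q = (q - 1)*(q^2 - 5*q) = q*(q - 1)*(q - 5)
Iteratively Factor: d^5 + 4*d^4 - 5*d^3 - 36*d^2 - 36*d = (d + 2)*(d^4 + 2*d^3 - 9*d^2 - 18*d) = (d - 3)*(d + 2)*(d^3 + 5*d^2 + 6*d) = (d - 3)*(d + 2)^2*(d^2 + 3*d) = d*(d - 3)*(d + 2)^2*(d + 3)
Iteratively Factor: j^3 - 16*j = (j - 4)*(j^2 + 4*j) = j*(j - 4)*(j + 4)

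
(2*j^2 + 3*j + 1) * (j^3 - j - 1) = 2*j^5 + 3*j^4 - j^3 - 5*j^2 - 4*j - 1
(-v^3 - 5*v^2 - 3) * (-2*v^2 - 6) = 2*v^5 + 10*v^4 + 6*v^3 + 36*v^2 + 18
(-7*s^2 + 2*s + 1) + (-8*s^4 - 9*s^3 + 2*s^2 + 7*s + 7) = -8*s^4 - 9*s^3 - 5*s^2 + 9*s + 8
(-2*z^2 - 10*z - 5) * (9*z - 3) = -18*z^3 - 84*z^2 - 15*z + 15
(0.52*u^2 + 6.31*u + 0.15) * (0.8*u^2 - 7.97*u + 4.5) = 0.416*u^4 + 0.9036*u^3 - 47.8307*u^2 + 27.1995*u + 0.675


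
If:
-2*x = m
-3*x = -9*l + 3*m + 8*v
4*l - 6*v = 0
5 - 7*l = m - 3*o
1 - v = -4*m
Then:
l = -9/82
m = -11/41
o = -165/82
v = -3/41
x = 11/82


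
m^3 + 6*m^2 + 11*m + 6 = (m + 1)*(m + 2)*(m + 3)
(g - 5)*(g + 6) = g^2 + g - 30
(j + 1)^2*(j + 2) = j^3 + 4*j^2 + 5*j + 2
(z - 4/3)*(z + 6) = z^2 + 14*z/3 - 8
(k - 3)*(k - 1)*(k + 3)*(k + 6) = k^4 + 5*k^3 - 15*k^2 - 45*k + 54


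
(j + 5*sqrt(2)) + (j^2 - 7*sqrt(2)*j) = j^2 - 7*sqrt(2)*j + j + 5*sqrt(2)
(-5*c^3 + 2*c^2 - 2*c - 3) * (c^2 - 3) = -5*c^5 + 2*c^4 + 13*c^3 - 9*c^2 + 6*c + 9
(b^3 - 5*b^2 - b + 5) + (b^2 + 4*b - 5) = b^3 - 4*b^2 + 3*b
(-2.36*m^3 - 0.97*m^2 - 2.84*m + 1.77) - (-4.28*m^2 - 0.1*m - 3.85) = -2.36*m^3 + 3.31*m^2 - 2.74*m + 5.62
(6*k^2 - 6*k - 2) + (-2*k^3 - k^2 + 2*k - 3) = -2*k^3 + 5*k^2 - 4*k - 5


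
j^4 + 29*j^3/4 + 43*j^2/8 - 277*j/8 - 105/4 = (j - 2)*(j + 3/4)*(j + 7/2)*(j + 5)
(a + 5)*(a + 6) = a^2 + 11*a + 30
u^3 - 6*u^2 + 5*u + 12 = (u - 4)*(u - 3)*(u + 1)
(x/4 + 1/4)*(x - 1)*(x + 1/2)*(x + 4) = x^4/4 + 9*x^3/8 + x^2/4 - 9*x/8 - 1/2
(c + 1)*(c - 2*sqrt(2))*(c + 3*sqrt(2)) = c^3 + c^2 + sqrt(2)*c^2 - 12*c + sqrt(2)*c - 12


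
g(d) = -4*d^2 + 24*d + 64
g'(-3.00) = 48.00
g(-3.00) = -44.00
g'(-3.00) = 48.00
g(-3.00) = -44.00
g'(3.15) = -1.20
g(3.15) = 99.91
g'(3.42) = -3.36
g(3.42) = 99.29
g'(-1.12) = 32.96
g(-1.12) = 32.10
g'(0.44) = 20.48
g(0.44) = 73.79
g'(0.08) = 23.36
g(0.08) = 65.89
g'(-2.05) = 40.40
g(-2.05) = -2.01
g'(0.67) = 18.64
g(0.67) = 78.28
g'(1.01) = 15.92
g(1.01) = 84.16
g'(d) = 24 - 8*d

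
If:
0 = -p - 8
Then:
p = -8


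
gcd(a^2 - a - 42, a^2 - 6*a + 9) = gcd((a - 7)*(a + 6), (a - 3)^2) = 1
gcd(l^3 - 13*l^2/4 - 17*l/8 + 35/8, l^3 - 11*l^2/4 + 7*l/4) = l - 1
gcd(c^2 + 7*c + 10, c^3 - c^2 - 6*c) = c + 2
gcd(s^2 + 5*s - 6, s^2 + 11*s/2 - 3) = s + 6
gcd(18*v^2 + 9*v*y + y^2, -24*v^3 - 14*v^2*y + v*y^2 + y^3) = 3*v + y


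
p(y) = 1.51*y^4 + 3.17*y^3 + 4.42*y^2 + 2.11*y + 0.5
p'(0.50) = 9.66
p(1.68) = 43.58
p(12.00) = 37451.42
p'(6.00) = 1702.15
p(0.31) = 1.69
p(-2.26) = 21.11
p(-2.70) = 44.88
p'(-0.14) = 1.04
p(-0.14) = 0.28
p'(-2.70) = -71.32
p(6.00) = 2813.96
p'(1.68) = 72.44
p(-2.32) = 23.56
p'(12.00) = 11914.75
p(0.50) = 3.15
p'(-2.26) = -39.02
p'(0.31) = 5.94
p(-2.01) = 13.02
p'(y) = 6.04*y^3 + 9.51*y^2 + 8.84*y + 2.11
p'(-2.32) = -42.63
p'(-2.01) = -26.29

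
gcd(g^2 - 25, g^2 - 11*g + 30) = g - 5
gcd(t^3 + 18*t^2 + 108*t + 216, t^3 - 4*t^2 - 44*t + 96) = t + 6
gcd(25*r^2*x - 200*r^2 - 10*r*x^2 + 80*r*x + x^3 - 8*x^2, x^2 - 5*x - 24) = x - 8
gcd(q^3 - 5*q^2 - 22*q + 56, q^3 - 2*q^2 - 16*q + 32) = q^2 + 2*q - 8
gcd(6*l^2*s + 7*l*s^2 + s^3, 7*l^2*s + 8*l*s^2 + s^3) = l*s + s^2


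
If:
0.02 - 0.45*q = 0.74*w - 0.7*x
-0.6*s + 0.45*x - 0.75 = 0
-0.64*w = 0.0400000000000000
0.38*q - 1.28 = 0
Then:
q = 3.37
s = 0.30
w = -0.06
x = 2.07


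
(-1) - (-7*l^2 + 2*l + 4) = 7*l^2 - 2*l - 5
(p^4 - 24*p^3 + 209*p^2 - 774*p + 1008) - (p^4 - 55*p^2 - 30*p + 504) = -24*p^3 + 264*p^2 - 744*p + 504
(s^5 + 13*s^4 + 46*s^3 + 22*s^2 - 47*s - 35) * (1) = s^5 + 13*s^4 + 46*s^3 + 22*s^2 - 47*s - 35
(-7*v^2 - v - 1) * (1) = -7*v^2 - v - 1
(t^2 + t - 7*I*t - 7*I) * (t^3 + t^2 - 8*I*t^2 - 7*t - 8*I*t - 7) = t^5 + 2*t^4 - 15*I*t^4 - 62*t^3 - 30*I*t^3 - 126*t^2 + 34*I*t^2 - 63*t + 98*I*t + 49*I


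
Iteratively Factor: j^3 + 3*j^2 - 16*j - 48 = (j + 3)*(j^2 - 16) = (j + 3)*(j + 4)*(j - 4)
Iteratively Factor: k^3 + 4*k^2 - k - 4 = (k + 1)*(k^2 + 3*k - 4) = (k - 1)*(k + 1)*(k + 4)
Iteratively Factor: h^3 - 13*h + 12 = (h - 1)*(h^2 + h - 12) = (h - 3)*(h - 1)*(h + 4)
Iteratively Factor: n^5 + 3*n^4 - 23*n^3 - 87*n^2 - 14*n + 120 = (n + 3)*(n^4 - 23*n^2 - 18*n + 40) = (n + 3)*(n + 4)*(n^3 - 4*n^2 - 7*n + 10) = (n - 5)*(n + 3)*(n + 4)*(n^2 + n - 2) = (n - 5)*(n - 1)*(n + 3)*(n + 4)*(n + 2)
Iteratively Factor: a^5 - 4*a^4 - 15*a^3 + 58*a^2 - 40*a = (a - 1)*(a^4 - 3*a^3 - 18*a^2 + 40*a) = (a - 1)*(a + 4)*(a^3 - 7*a^2 + 10*a) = (a - 2)*(a - 1)*(a + 4)*(a^2 - 5*a) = (a - 5)*(a - 2)*(a - 1)*(a + 4)*(a)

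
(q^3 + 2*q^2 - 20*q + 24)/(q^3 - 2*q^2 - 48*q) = (q^2 - 4*q + 4)/(q*(q - 8))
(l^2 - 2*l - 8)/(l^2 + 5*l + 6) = (l - 4)/(l + 3)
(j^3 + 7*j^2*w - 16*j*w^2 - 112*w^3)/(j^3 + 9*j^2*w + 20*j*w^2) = (j^2 + 3*j*w - 28*w^2)/(j*(j + 5*w))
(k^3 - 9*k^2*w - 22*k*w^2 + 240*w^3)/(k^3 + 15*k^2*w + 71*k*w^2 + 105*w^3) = (k^2 - 14*k*w + 48*w^2)/(k^2 + 10*k*w + 21*w^2)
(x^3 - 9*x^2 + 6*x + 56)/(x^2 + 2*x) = x - 11 + 28/x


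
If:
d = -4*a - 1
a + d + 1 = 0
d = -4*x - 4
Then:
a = 0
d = -1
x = -3/4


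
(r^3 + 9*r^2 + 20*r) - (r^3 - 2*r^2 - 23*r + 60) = 11*r^2 + 43*r - 60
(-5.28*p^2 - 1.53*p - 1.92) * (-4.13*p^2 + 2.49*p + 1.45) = 21.8064*p^4 - 6.8283*p^3 - 3.5361*p^2 - 6.9993*p - 2.784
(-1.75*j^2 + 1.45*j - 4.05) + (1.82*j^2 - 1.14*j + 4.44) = 0.0700000000000001*j^2 + 0.31*j + 0.390000000000001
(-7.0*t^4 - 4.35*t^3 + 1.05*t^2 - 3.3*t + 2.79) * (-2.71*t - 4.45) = 18.97*t^5 + 42.9385*t^4 + 16.512*t^3 + 4.2705*t^2 + 7.1241*t - 12.4155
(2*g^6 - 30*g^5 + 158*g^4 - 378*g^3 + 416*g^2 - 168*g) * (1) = 2*g^6 - 30*g^5 + 158*g^4 - 378*g^3 + 416*g^2 - 168*g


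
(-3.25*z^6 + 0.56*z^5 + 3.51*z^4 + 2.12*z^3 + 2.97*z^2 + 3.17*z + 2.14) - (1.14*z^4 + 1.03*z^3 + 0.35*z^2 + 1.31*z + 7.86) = -3.25*z^6 + 0.56*z^5 + 2.37*z^4 + 1.09*z^3 + 2.62*z^2 + 1.86*z - 5.72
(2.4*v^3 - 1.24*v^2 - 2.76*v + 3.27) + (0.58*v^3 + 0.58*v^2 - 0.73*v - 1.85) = 2.98*v^3 - 0.66*v^2 - 3.49*v + 1.42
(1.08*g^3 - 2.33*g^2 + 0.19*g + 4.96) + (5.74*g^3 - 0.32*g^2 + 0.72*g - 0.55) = 6.82*g^3 - 2.65*g^2 + 0.91*g + 4.41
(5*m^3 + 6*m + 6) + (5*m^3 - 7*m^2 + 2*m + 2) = 10*m^3 - 7*m^2 + 8*m + 8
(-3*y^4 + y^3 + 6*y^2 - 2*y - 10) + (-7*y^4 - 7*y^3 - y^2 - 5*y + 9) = -10*y^4 - 6*y^3 + 5*y^2 - 7*y - 1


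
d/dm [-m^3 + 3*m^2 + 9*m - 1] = -3*m^2 + 6*m + 9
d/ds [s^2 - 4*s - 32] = 2*s - 4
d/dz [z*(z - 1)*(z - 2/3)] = 3*z^2 - 10*z/3 + 2/3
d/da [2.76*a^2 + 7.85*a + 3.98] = 5.52*a + 7.85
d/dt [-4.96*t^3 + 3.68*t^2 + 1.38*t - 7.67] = -14.88*t^2 + 7.36*t + 1.38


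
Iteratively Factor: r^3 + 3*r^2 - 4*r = (r - 1)*(r^2 + 4*r) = (r - 1)*(r + 4)*(r)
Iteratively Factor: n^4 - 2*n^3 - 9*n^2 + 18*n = (n + 3)*(n^3 - 5*n^2 + 6*n) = (n - 3)*(n + 3)*(n^2 - 2*n) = (n - 3)*(n - 2)*(n + 3)*(n)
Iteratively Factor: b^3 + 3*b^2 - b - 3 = (b + 3)*(b^2 - 1) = (b - 1)*(b + 3)*(b + 1)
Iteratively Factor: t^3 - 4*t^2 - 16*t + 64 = (t - 4)*(t^2 - 16) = (t - 4)*(t + 4)*(t - 4)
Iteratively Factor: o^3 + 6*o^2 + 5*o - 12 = (o + 4)*(o^2 + 2*o - 3) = (o + 3)*(o + 4)*(o - 1)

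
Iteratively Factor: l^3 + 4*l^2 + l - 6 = (l - 1)*(l^2 + 5*l + 6) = (l - 1)*(l + 3)*(l + 2)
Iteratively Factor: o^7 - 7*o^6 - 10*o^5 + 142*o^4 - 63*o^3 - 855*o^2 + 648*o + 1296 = (o + 3)*(o^6 - 10*o^5 + 20*o^4 + 82*o^3 - 309*o^2 + 72*o + 432) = (o + 3)^2*(o^5 - 13*o^4 + 59*o^3 - 95*o^2 - 24*o + 144) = (o - 4)*(o + 3)^2*(o^4 - 9*o^3 + 23*o^2 - 3*o - 36) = (o - 4)^2*(o + 3)^2*(o^3 - 5*o^2 + 3*o + 9) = (o - 4)^2*(o - 3)*(o + 3)^2*(o^2 - 2*o - 3) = (o - 4)^2*(o - 3)*(o + 1)*(o + 3)^2*(o - 3)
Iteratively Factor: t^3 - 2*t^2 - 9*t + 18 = (t + 3)*(t^2 - 5*t + 6) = (t - 2)*(t + 3)*(t - 3)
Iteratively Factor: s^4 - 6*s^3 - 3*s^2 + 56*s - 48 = (s - 4)*(s^3 - 2*s^2 - 11*s + 12) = (s - 4)*(s - 1)*(s^2 - s - 12) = (s - 4)^2*(s - 1)*(s + 3)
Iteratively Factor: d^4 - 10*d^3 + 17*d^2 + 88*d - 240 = (d - 5)*(d^3 - 5*d^2 - 8*d + 48) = (d - 5)*(d + 3)*(d^2 - 8*d + 16) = (d - 5)*(d - 4)*(d + 3)*(d - 4)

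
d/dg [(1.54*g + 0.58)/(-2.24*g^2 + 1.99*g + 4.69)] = (3.4496*g^2 + 2.5984*g + 6.0684)/(5.0176*g^4 - 8.9152*g^3 - 17.0511*g^2 + 18.6662*g + 21.9961)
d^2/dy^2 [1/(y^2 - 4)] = 2*(3*y^2 + 4)/(y^2 - 4)^3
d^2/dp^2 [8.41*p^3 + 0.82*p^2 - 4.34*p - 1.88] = 50.46*p + 1.64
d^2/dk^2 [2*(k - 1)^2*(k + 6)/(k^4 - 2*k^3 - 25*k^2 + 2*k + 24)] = 4*(k^6 + 15*k^5 + 27*k^4 + 325*k^3 + 1098*k^2 - 1260*k - 6456)/(k^9 - 3*k^8 - 75*k^7 + 83*k^6 + 2094*k^5 + 1644*k^4 - 19592*k^3 - 50400*k^2 - 44928*k - 13824)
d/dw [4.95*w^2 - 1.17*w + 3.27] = 9.9*w - 1.17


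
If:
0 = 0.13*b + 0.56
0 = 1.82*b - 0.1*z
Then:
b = -4.31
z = -78.40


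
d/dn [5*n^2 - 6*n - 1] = 10*n - 6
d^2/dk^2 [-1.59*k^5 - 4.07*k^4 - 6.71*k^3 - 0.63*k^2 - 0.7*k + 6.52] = -31.8*k^3 - 48.84*k^2 - 40.26*k - 1.26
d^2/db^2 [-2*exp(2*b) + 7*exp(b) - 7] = (7 - 8*exp(b))*exp(b)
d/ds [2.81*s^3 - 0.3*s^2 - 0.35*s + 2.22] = 8.43*s^2 - 0.6*s - 0.35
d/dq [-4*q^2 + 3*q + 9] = 3 - 8*q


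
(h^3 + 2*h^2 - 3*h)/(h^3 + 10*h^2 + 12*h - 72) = h*(h^2 + 2*h - 3)/(h^3 + 10*h^2 + 12*h - 72)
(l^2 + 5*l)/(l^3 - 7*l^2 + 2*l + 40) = l*(l + 5)/(l^3 - 7*l^2 + 2*l + 40)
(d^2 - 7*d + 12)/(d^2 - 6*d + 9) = (d - 4)/(d - 3)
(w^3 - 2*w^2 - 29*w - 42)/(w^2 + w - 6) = (w^2 - 5*w - 14)/(w - 2)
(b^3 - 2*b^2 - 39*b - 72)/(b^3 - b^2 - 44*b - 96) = (b + 3)/(b + 4)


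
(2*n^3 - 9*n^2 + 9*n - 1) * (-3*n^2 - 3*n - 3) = -6*n^5 + 21*n^4 - 6*n^3 + 3*n^2 - 24*n + 3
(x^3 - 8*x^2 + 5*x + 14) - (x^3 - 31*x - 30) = -8*x^2 + 36*x + 44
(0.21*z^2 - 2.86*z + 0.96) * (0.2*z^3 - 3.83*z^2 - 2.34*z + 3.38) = 0.042*z^5 - 1.3763*z^4 + 10.6544*z^3 + 3.7254*z^2 - 11.9132*z + 3.2448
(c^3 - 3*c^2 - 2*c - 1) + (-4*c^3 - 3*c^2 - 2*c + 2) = -3*c^3 - 6*c^2 - 4*c + 1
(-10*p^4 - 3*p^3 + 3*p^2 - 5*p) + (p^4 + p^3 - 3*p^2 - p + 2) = -9*p^4 - 2*p^3 - 6*p + 2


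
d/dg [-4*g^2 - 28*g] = -8*g - 28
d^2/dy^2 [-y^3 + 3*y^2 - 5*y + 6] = 6 - 6*y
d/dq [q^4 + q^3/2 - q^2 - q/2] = 4*q^3 + 3*q^2/2 - 2*q - 1/2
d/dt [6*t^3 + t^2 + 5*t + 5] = 18*t^2 + 2*t + 5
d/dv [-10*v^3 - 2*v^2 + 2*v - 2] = -30*v^2 - 4*v + 2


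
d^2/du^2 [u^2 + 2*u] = 2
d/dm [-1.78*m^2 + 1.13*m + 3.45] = 1.13 - 3.56*m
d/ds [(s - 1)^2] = 2*s - 2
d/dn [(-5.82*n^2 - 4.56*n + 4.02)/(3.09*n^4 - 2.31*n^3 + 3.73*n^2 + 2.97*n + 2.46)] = (35.9676*n^5 + 28.827*n^4 - 70.7544*n^3 + 27.582*n^2 - 58.6236*n - 23.157)/(9.5481*n^8 - 14.2758*n^7 + 28.3875*n^6 + 1.122*n^5 + 15.3943*n^4 + 10.791*n^3 + 27.1725*n^2 + 14.6124*n + 6.0516)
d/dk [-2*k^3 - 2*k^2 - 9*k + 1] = -6*k^2 - 4*k - 9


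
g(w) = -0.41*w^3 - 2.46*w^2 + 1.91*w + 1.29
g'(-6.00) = -12.85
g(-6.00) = -10.17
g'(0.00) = 1.91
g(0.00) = 1.29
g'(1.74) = -10.37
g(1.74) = -4.99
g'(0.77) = -2.61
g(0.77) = 1.11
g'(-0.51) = 4.10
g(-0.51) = -0.27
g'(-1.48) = 6.50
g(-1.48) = -5.60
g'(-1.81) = 6.79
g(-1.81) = -7.80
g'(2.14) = -14.25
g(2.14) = -9.91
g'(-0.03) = 2.06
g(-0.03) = 1.23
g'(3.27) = -27.33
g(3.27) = -33.10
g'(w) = -1.23*w^2 - 4.92*w + 1.91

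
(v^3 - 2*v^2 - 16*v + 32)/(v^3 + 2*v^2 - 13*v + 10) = (v^2 - 16)/(v^2 + 4*v - 5)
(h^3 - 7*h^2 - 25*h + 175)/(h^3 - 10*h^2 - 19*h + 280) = (h - 5)/(h - 8)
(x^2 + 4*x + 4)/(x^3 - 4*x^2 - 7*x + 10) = (x + 2)/(x^2 - 6*x + 5)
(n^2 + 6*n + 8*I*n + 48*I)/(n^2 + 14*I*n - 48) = (n + 6)/(n + 6*I)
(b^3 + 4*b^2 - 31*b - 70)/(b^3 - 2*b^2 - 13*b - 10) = (b + 7)/(b + 1)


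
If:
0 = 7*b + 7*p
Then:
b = -p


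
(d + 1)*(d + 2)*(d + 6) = d^3 + 9*d^2 + 20*d + 12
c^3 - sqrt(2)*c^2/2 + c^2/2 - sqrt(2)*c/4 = c*(c + 1/2)*(c - sqrt(2)/2)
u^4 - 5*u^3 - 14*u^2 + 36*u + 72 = (u - 6)*(u - 3)*(u + 2)^2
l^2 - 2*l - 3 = (l - 3)*(l + 1)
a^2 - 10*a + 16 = (a - 8)*(a - 2)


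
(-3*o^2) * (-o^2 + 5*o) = 3*o^4 - 15*o^3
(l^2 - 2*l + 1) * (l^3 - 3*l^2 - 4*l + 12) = l^5 - 5*l^4 + 3*l^3 + 17*l^2 - 28*l + 12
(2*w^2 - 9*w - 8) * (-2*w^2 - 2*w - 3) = -4*w^4 + 14*w^3 + 28*w^2 + 43*w + 24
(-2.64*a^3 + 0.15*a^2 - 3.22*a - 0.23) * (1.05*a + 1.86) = -2.772*a^4 - 4.7529*a^3 - 3.102*a^2 - 6.2307*a - 0.4278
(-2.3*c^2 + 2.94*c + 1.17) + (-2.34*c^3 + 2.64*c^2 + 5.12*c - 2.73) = -2.34*c^3 + 0.34*c^2 + 8.06*c - 1.56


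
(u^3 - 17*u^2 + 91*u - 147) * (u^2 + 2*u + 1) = u^5 - 15*u^4 + 58*u^3 + 18*u^2 - 203*u - 147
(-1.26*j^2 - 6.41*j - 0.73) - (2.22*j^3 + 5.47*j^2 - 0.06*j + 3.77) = -2.22*j^3 - 6.73*j^2 - 6.35*j - 4.5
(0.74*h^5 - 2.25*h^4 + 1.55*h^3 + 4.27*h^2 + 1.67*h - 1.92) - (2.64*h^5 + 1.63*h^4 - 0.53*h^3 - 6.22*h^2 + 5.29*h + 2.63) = -1.9*h^5 - 3.88*h^4 + 2.08*h^3 + 10.49*h^2 - 3.62*h - 4.55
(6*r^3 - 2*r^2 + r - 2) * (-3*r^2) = -18*r^5 + 6*r^4 - 3*r^3 + 6*r^2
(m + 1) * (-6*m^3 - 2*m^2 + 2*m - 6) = -6*m^4 - 8*m^3 - 4*m - 6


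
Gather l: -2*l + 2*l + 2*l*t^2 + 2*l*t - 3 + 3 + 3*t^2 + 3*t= l*(2*t^2 + 2*t) + 3*t^2 + 3*t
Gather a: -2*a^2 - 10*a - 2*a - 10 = -2*a^2 - 12*a - 10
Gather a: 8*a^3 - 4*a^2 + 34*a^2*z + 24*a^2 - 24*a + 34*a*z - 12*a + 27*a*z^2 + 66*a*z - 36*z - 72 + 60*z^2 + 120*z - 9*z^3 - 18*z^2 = 8*a^3 + a^2*(34*z + 20) + a*(27*z^2 + 100*z - 36) - 9*z^3 + 42*z^2 + 84*z - 72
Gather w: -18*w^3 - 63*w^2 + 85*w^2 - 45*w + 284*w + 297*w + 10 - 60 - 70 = -18*w^3 + 22*w^2 + 536*w - 120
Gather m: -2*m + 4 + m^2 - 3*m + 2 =m^2 - 5*m + 6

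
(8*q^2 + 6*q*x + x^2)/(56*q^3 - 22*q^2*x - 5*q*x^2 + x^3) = (2*q + x)/(14*q^2 - 9*q*x + x^2)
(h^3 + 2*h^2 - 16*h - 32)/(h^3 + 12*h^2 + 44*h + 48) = (h - 4)/(h + 6)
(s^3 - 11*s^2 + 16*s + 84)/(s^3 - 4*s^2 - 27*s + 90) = (s^2 - 5*s - 14)/(s^2 + 2*s - 15)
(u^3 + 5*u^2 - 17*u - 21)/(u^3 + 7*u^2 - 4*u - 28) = (u^2 - 2*u - 3)/(u^2 - 4)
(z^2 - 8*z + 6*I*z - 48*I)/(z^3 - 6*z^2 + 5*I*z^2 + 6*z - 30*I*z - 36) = (z - 8)/(z^2 - z*(6 + I) + 6*I)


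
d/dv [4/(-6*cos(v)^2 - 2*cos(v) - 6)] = -2*(6*cos(v) + 1)*sin(v)/(3*cos(v)^2 + cos(v) + 3)^2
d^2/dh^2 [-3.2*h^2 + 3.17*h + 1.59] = -6.40000000000000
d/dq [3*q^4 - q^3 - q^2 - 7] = q*(12*q^2 - 3*q - 2)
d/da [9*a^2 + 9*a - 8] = 18*a + 9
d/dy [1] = 0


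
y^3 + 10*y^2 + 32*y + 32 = (y + 2)*(y + 4)^2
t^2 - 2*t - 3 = (t - 3)*(t + 1)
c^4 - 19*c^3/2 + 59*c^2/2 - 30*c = c*(c - 4)*(c - 3)*(c - 5/2)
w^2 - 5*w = w*(w - 5)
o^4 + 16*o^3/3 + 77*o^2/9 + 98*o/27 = o*(o + 2/3)*(o + 7/3)^2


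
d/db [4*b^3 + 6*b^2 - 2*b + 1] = 12*b^2 + 12*b - 2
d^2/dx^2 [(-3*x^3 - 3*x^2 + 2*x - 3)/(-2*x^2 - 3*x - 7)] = 2*(-41*x^3 + 99*x^2 + 579*x + 174)/(8*x^6 + 36*x^5 + 138*x^4 + 279*x^3 + 483*x^2 + 441*x + 343)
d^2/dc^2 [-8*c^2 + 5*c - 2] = -16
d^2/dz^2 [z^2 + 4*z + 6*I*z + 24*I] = 2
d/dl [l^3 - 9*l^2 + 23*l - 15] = 3*l^2 - 18*l + 23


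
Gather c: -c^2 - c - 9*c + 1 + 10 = -c^2 - 10*c + 11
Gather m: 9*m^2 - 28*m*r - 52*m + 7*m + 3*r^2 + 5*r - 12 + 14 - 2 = 9*m^2 + m*(-28*r - 45) + 3*r^2 + 5*r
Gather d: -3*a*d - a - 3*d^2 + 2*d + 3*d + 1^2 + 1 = -a - 3*d^2 + d*(5 - 3*a) + 2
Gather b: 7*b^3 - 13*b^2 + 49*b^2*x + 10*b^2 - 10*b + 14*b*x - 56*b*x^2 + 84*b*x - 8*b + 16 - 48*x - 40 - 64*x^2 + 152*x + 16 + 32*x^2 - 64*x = 7*b^3 + b^2*(49*x - 3) + b*(-56*x^2 + 98*x - 18) - 32*x^2 + 40*x - 8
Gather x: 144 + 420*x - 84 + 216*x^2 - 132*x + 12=216*x^2 + 288*x + 72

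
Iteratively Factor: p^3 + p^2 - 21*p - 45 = (p + 3)*(p^2 - 2*p - 15) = (p - 5)*(p + 3)*(p + 3)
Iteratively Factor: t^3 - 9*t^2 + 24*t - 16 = (t - 4)*(t^2 - 5*t + 4) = (t - 4)*(t - 1)*(t - 4)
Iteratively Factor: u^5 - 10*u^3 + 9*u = (u)*(u^4 - 10*u^2 + 9) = u*(u + 3)*(u^3 - 3*u^2 - u + 3) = u*(u - 3)*(u + 3)*(u^2 - 1) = u*(u - 3)*(u + 1)*(u + 3)*(u - 1)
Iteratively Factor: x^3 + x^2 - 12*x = (x - 3)*(x^2 + 4*x) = (x - 3)*(x + 4)*(x)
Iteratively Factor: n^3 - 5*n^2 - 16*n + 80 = (n - 4)*(n^2 - n - 20) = (n - 4)*(n + 4)*(n - 5)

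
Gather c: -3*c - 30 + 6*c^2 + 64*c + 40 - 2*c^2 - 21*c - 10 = 4*c^2 + 40*c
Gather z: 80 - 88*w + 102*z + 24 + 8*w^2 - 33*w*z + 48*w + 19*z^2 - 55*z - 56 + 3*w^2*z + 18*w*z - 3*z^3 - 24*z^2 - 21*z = 8*w^2 - 40*w - 3*z^3 - 5*z^2 + z*(3*w^2 - 15*w + 26) + 48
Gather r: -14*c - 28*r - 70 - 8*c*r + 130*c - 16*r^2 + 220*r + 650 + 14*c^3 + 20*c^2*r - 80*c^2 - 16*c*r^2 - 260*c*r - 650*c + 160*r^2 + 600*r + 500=14*c^3 - 80*c^2 - 534*c + r^2*(144 - 16*c) + r*(20*c^2 - 268*c + 792) + 1080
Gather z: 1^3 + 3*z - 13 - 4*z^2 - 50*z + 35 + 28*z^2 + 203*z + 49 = 24*z^2 + 156*z + 72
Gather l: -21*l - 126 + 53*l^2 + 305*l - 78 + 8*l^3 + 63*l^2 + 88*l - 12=8*l^3 + 116*l^2 + 372*l - 216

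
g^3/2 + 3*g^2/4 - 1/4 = (g/2 + 1/2)*(g - 1/2)*(g + 1)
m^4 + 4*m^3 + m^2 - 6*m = m*(m - 1)*(m + 2)*(m + 3)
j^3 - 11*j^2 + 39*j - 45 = (j - 5)*(j - 3)^2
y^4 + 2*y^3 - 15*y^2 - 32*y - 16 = (y - 4)*(y + 1)^2*(y + 4)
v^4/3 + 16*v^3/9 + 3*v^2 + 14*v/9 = v*(v/3 + 1/3)*(v + 2)*(v + 7/3)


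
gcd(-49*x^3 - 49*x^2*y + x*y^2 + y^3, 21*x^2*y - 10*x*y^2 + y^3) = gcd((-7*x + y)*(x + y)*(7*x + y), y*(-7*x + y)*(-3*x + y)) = 7*x - y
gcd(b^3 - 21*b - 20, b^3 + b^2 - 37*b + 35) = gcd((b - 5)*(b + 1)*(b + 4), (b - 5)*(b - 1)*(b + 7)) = b - 5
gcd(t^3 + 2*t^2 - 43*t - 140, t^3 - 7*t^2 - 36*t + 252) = t - 7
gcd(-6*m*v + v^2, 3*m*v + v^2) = v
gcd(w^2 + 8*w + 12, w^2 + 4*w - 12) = w + 6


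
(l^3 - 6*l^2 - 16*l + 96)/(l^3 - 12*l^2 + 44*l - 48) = (l + 4)/(l - 2)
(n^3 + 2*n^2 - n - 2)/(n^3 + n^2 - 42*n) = (n^3 + 2*n^2 - n - 2)/(n*(n^2 + n - 42))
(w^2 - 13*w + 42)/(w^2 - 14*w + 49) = (w - 6)/(w - 7)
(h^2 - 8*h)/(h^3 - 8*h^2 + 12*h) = (h - 8)/(h^2 - 8*h + 12)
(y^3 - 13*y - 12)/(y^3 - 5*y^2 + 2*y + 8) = (y + 3)/(y - 2)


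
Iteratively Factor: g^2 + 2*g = (g)*(g + 2)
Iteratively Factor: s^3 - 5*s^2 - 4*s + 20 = (s - 5)*(s^2 - 4) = (s - 5)*(s + 2)*(s - 2)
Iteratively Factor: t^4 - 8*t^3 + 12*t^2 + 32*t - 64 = (t - 2)*(t^3 - 6*t^2 + 32) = (t - 2)*(t + 2)*(t^2 - 8*t + 16) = (t - 4)*(t - 2)*(t + 2)*(t - 4)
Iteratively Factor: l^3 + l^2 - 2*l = (l + 2)*(l^2 - l) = (l - 1)*(l + 2)*(l)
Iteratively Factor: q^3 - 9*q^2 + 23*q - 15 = (q - 1)*(q^2 - 8*q + 15) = (q - 5)*(q - 1)*(q - 3)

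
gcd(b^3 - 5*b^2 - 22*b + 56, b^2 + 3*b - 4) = b + 4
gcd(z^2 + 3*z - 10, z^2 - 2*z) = z - 2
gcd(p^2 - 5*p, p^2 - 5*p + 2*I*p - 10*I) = p - 5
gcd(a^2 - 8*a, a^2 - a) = a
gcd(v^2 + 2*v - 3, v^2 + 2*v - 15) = 1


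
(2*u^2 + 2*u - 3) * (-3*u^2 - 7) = -6*u^4 - 6*u^3 - 5*u^2 - 14*u + 21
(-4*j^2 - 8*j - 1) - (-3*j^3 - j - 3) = 3*j^3 - 4*j^2 - 7*j + 2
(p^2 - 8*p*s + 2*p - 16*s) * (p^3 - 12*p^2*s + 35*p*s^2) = p^5 - 20*p^4*s + 2*p^4 + 131*p^3*s^2 - 40*p^3*s - 280*p^2*s^3 + 262*p^2*s^2 - 560*p*s^3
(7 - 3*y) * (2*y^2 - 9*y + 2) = -6*y^3 + 41*y^2 - 69*y + 14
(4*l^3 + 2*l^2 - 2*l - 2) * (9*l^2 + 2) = 36*l^5 + 18*l^4 - 10*l^3 - 14*l^2 - 4*l - 4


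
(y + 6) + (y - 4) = 2*y + 2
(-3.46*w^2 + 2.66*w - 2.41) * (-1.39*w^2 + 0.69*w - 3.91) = 4.8094*w^4 - 6.0848*w^3 + 18.7139*w^2 - 12.0635*w + 9.4231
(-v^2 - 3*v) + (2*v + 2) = -v^2 - v + 2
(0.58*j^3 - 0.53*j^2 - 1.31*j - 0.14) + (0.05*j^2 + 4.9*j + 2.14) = 0.58*j^3 - 0.48*j^2 + 3.59*j + 2.0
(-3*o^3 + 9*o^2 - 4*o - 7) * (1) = -3*o^3 + 9*o^2 - 4*o - 7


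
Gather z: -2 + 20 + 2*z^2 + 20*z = 2*z^2 + 20*z + 18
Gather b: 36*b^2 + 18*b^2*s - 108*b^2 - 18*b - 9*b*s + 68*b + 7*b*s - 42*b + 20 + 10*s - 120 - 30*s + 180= b^2*(18*s - 72) + b*(8 - 2*s) - 20*s + 80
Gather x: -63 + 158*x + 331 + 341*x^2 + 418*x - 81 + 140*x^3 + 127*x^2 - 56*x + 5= 140*x^3 + 468*x^2 + 520*x + 192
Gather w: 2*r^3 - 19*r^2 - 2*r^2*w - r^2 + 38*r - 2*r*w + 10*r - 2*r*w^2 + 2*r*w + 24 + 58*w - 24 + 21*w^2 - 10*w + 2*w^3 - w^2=2*r^3 - 20*r^2 + 48*r + 2*w^3 + w^2*(20 - 2*r) + w*(48 - 2*r^2)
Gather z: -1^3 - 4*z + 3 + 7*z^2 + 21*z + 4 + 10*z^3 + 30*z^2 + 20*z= 10*z^3 + 37*z^2 + 37*z + 6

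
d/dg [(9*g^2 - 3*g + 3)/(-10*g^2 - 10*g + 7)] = 3*(-40*g^2 + 62*g + 3)/(100*g^4 + 200*g^3 - 40*g^2 - 140*g + 49)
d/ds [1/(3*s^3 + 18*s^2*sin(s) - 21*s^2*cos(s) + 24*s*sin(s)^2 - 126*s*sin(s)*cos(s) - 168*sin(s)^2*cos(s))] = (-7*s^2*sin(s) - 6*s^2*cos(s) - 3*s^2 - 12*s*sin(s) - 8*s*sin(2*s) + 14*s*cos(s) + 42*s*cos(2*s) - 14*sin(s) + 21*sin(2*s) + 42*sin(3*s) + 4*cos(2*s) - 4)/(3*(s + 2*sin(s))^2*(s + 4*sin(s))^2*(s - 7*cos(s))^2)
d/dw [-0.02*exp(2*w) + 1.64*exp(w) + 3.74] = (1.64 - 0.04*exp(w))*exp(w)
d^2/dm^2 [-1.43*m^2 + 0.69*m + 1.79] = -2.86000000000000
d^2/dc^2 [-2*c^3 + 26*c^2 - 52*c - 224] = 52 - 12*c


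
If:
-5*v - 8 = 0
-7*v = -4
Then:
No Solution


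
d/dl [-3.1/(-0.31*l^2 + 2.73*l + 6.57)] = (8.463 - 1.922*l)/(-0.31*l^2 + 2.73*l + 6.57)^2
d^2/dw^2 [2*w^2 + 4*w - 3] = 4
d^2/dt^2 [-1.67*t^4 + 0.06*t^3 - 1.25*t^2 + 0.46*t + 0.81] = -20.04*t^2 + 0.36*t - 2.5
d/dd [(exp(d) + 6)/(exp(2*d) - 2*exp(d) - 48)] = -exp(d)/(exp(2*d) - 16*exp(d) + 64)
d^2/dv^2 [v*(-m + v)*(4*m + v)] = 6*m + 6*v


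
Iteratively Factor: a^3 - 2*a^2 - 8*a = (a)*(a^2 - 2*a - 8) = a*(a + 2)*(a - 4)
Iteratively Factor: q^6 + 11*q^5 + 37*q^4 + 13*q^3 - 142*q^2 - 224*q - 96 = (q - 2)*(q^5 + 13*q^4 + 63*q^3 + 139*q^2 + 136*q + 48) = (q - 2)*(q + 4)*(q^4 + 9*q^3 + 27*q^2 + 31*q + 12) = (q - 2)*(q + 1)*(q + 4)*(q^3 + 8*q^2 + 19*q + 12) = (q - 2)*(q + 1)*(q + 4)^2*(q^2 + 4*q + 3) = (q - 2)*(q + 1)^2*(q + 4)^2*(q + 3)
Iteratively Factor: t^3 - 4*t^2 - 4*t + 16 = (t + 2)*(t^2 - 6*t + 8) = (t - 4)*(t + 2)*(t - 2)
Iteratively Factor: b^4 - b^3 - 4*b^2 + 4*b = (b - 2)*(b^3 + b^2 - 2*b) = (b - 2)*(b - 1)*(b^2 + 2*b) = (b - 2)*(b - 1)*(b + 2)*(b)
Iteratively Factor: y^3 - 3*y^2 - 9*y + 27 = (y - 3)*(y^2 - 9) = (y - 3)^2*(y + 3)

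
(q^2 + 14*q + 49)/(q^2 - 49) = (q + 7)/(q - 7)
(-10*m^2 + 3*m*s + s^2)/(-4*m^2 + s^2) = (5*m + s)/(2*m + s)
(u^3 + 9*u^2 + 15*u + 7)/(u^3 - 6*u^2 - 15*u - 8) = (u + 7)/(u - 8)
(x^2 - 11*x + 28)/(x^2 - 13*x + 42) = (x - 4)/(x - 6)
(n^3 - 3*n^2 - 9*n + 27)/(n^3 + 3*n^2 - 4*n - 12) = (n^2 - 6*n + 9)/(n^2 - 4)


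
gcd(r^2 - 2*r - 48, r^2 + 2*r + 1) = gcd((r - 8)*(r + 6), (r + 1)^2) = 1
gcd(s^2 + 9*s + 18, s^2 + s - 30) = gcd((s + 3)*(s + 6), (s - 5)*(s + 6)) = s + 6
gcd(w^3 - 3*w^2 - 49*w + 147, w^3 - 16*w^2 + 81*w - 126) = w^2 - 10*w + 21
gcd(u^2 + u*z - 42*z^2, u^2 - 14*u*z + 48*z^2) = -u + 6*z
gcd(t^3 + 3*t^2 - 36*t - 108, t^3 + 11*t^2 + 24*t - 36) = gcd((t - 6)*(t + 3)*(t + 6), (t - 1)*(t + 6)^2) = t + 6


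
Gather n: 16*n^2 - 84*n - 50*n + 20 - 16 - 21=16*n^2 - 134*n - 17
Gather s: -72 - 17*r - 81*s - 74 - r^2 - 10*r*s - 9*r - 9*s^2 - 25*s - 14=-r^2 - 26*r - 9*s^2 + s*(-10*r - 106) - 160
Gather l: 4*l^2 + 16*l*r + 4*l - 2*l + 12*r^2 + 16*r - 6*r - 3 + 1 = 4*l^2 + l*(16*r + 2) + 12*r^2 + 10*r - 2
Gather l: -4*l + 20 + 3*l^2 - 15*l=3*l^2 - 19*l + 20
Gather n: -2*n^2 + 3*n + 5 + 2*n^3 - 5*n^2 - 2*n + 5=2*n^3 - 7*n^2 + n + 10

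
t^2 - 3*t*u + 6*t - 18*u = (t + 6)*(t - 3*u)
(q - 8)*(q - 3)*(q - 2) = q^3 - 13*q^2 + 46*q - 48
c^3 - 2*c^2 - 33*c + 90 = (c - 5)*(c - 3)*(c + 6)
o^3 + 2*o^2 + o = o*(o + 1)^2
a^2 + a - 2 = (a - 1)*(a + 2)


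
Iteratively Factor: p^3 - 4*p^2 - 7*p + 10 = (p - 5)*(p^2 + p - 2) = (p - 5)*(p - 1)*(p + 2)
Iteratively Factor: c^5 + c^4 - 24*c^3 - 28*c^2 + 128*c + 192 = (c + 2)*(c^4 - c^3 - 22*c^2 + 16*c + 96) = (c - 4)*(c + 2)*(c^3 + 3*c^2 - 10*c - 24) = (c - 4)*(c - 3)*(c + 2)*(c^2 + 6*c + 8) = (c - 4)*(c - 3)*(c + 2)*(c + 4)*(c + 2)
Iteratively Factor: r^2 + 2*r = (r)*(r + 2)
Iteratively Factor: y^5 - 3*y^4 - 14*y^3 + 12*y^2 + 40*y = (y)*(y^4 - 3*y^3 - 14*y^2 + 12*y + 40) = y*(y + 2)*(y^3 - 5*y^2 - 4*y + 20) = y*(y - 2)*(y + 2)*(y^2 - 3*y - 10) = y*(y - 5)*(y - 2)*(y + 2)*(y + 2)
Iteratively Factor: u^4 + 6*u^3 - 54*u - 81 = (u + 3)*(u^3 + 3*u^2 - 9*u - 27) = (u + 3)^2*(u^2 - 9) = (u - 3)*(u + 3)^2*(u + 3)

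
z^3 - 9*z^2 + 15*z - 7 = (z - 7)*(z - 1)^2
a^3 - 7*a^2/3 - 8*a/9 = a*(a - 8/3)*(a + 1/3)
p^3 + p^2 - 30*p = p*(p - 5)*(p + 6)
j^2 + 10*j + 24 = (j + 4)*(j + 6)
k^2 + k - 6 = (k - 2)*(k + 3)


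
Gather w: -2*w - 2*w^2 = -2*w^2 - 2*w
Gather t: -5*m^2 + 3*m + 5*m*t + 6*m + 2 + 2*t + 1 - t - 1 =-5*m^2 + 9*m + t*(5*m + 1) + 2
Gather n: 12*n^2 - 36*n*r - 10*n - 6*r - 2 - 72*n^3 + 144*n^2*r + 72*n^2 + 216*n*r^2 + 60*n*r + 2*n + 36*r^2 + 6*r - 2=-72*n^3 + n^2*(144*r + 84) + n*(216*r^2 + 24*r - 8) + 36*r^2 - 4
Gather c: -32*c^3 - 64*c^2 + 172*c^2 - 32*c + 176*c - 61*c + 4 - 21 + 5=-32*c^3 + 108*c^2 + 83*c - 12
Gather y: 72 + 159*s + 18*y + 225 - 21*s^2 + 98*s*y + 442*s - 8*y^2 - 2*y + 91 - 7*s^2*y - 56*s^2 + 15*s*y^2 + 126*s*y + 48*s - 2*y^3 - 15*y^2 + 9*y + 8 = -77*s^2 + 649*s - 2*y^3 + y^2*(15*s - 23) + y*(-7*s^2 + 224*s + 25) + 396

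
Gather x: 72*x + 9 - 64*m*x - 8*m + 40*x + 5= -8*m + x*(112 - 64*m) + 14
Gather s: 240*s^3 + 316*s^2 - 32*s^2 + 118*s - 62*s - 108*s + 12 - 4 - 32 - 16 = 240*s^3 + 284*s^2 - 52*s - 40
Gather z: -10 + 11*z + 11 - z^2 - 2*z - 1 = -z^2 + 9*z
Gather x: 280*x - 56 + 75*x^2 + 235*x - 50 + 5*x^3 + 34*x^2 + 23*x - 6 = 5*x^3 + 109*x^2 + 538*x - 112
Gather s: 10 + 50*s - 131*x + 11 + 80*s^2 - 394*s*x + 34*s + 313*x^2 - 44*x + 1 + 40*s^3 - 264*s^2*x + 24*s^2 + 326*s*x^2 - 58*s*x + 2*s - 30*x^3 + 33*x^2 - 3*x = 40*s^3 + s^2*(104 - 264*x) + s*(326*x^2 - 452*x + 86) - 30*x^3 + 346*x^2 - 178*x + 22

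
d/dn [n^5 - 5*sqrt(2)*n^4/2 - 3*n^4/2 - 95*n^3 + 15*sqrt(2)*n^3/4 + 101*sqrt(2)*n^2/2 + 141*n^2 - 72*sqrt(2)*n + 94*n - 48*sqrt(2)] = 5*n^4 - 10*sqrt(2)*n^3 - 6*n^3 - 285*n^2 + 45*sqrt(2)*n^2/4 + 101*sqrt(2)*n + 282*n - 72*sqrt(2) + 94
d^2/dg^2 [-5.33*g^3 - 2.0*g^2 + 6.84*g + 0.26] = -31.98*g - 4.0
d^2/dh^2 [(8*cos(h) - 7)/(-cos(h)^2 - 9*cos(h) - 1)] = 2*(72*(1 - cos(2*h))^2*cos(h) - 100*(1 - cos(2*h))^2 + 1213*cos(h) - 1538*cos(2*h) - 189*cos(3*h) - 16*cos(5*h) + 3918)/(18*cos(h) + cos(2*h) + 3)^3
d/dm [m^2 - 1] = 2*m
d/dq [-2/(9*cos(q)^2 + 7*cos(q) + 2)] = -2*(18*cos(q) + 7)*sin(q)/(9*cos(q)^2 + 7*cos(q) + 2)^2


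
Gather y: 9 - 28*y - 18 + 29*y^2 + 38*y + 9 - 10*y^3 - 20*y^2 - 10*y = -10*y^3 + 9*y^2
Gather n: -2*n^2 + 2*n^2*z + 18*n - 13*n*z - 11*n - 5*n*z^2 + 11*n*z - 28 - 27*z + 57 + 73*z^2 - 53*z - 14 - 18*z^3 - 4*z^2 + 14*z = n^2*(2*z - 2) + n*(-5*z^2 - 2*z + 7) - 18*z^3 + 69*z^2 - 66*z + 15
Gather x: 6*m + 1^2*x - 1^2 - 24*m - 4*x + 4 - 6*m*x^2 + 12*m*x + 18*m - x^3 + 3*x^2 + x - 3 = -x^3 + x^2*(3 - 6*m) + x*(12*m - 2)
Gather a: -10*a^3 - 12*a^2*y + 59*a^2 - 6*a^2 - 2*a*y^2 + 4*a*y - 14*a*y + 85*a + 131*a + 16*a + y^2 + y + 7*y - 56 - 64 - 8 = -10*a^3 + a^2*(53 - 12*y) + a*(-2*y^2 - 10*y + 232) + y^2 + 8*y - 128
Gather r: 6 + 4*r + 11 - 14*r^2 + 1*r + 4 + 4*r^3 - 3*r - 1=4*r^3 - 14*r^2 + 2*r + 20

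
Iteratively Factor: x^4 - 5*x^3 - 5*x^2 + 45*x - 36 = (x - 4)*(x^3 - x^2 - 9*x + 9) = (x - 4)*(x + 3)*(x^2 - 4*x + 3) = (x - 4)*(x - 3)*(x + 3)*(x - 1)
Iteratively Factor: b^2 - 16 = (b - 4)*(b + 4)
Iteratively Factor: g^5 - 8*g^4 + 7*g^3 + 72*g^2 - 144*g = (g - 3)*(g^4 - 5*g^3 - 8*g^2 + 48*g) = (g - 4)*(g - 3)*(g^3 - g^2 - 12*g) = (g - 4)*(g - 3)*(g + 3)*(g^2 - 4*g) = g*(g - 4)*(g - 3)*(g + 3)*(g - 4)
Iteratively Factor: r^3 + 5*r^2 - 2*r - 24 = (r + 4)*(r^2 + r - 6) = (r - 2)*(r + 4)*(r + 3)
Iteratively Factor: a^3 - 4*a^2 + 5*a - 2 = (a - 1)*(a^2 - 3*a + 2) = (a - 1)^2*(a - 2)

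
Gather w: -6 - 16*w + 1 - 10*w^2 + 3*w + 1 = -10*w^2 - 13*w - 4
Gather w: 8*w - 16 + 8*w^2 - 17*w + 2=8*w^2 - 9*w - 14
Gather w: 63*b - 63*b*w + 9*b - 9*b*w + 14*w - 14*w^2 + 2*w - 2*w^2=72*b - 16*w^2 + w*(16 - 72*b)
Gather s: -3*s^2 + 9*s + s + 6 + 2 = -3*s^2 + 10*s + 8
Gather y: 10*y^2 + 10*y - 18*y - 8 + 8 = 10*y^2 - 8*y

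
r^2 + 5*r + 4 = (r + 1)*(r + 4)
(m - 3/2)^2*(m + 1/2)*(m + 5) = m^4 + 5*m^3/2 - 47*m^2/4 + 39*m/8 + 45/8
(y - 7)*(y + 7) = y^2 - 49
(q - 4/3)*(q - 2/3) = q^2 - 2*q + 8/9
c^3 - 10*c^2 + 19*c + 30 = (c - 6)*(c - 5)*(c + 1)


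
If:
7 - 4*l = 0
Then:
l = 7/4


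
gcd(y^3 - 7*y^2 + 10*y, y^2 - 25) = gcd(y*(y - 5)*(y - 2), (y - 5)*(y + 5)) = y - 5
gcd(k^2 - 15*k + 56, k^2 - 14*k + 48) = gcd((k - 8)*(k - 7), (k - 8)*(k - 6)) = k - 8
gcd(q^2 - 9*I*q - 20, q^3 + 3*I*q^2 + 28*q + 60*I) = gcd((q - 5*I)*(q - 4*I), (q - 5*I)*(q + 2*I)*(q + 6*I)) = q - 5*I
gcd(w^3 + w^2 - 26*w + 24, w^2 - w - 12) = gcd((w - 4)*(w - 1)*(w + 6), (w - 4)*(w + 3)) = w - 4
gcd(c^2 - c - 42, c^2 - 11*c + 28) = c - 7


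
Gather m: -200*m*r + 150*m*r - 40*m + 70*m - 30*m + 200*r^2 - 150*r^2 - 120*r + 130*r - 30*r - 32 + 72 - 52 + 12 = -50*m*r + 50*r^2 - 20*r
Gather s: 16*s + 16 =16*s + 16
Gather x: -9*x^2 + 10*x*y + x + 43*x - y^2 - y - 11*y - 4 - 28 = -9*x^2 + x*(10*y + 44) - y^2 - 12*y - 32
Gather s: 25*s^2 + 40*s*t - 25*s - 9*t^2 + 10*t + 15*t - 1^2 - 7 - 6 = 25*s^2 + s*(40*t - 25) - 9*t^2 + 25*t - 14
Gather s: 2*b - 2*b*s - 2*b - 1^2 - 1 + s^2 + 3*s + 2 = s^2 + s*(3 - 2*b)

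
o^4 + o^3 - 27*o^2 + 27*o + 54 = (o - 3)^2*(o + 1)*(o + 6)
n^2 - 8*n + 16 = (n - 4)^2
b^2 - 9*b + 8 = (b - 8)*(b - 1)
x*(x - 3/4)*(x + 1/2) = x^3 - x^2/4 - 3*x/8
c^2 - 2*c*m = c*(c - 2*m)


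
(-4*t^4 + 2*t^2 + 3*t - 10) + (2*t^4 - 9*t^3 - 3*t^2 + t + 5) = -2*t^4 - 9*t^3 - t^2 + 4*t - 5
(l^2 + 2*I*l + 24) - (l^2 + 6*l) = -6*l + 2*I*l + 24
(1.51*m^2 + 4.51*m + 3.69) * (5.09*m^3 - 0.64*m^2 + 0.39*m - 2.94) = 7.6859*m^5 + 21.9895*m^4 + 16.4846*m^3 - 5.0421*m^2 - 11.8203*m - 10.8486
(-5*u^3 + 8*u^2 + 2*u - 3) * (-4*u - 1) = 20*u^4 - 27*u^3 - 16*u^2 + 10*u + 3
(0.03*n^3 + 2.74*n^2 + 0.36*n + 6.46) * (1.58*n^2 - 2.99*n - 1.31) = 0.0474*n^5 + 4.2395*n^4 - 7.6631*n^3 + 5.541*n^2 - 19.787*n - 8.4626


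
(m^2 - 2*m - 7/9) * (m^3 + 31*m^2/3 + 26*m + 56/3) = m^5 + 25*m^4/3 + 41*m^3/9 - 1117*m^2/27 - 518*m/9 - 392/27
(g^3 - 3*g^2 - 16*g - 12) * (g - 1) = g^4 - 4*g^3 - 13*g^2 + 4*g + 12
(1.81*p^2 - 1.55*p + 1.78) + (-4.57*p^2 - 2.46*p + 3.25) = -2.76*p^2 - 4.01*p + 5.03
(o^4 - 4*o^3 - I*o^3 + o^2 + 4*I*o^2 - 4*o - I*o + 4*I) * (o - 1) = o^5 - 5*o^4 - I*o^4 + 5*o^3 + 5*I*o^3 - 5*o^2 - 5*I*o^2 + 4*o + 5*I*o - 4*I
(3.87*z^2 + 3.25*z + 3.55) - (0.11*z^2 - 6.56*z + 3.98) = 3.76*z^2 + 9.81*z - 0.43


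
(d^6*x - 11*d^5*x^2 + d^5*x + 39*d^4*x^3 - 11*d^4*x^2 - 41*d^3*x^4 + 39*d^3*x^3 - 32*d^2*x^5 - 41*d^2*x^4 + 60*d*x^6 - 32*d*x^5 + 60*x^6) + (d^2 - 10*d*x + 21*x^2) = d^6*x - 11*d^5*x^2 + d^5*x + 39*d^4*x^3 - 11*d^4*x^2 - 41*d^3*x^4 + 39*d^3*x^3 - 32*d^2*x^5 - 41*d^2*x^4 + d^2 + 60*d*x^6 - 32*d*x^5 - 10*d*x + 60*x^6 + 21*x^2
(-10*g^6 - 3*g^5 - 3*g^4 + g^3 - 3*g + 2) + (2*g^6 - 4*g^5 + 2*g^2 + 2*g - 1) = -8*g^6 - 7*g^5 - 3*g^4 + g^3 + 2*g^2 - g + 1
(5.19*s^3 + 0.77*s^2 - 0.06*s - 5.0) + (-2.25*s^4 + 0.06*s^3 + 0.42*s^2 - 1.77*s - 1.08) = -2.25*s^4 + 5.25*s^3 + 1.19*s^2 - 1.83*s - 6.08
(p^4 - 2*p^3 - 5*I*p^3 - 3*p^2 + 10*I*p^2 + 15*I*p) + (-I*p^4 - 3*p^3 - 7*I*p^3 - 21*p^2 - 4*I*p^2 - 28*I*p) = p^4 - I*p^4 - 5*p^3 - 12*I*p^3 - 24*p^2 + 6*I*p^2 - 13*I*p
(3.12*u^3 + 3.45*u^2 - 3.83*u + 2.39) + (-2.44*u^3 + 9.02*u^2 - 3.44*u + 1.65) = 0.68*u^3 + 12.47*u^2 - 7.27*u + 4.04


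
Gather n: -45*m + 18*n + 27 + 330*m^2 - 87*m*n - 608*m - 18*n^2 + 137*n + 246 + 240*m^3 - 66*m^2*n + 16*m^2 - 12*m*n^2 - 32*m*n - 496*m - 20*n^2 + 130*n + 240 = 240*m^3 + 346*m^2 - 1149*m + n^2*(-12*m - 38) + n*(-66*m^2 - 119*m + 285) + 513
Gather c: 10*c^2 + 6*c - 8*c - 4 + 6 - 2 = 10*c^2 - 2*c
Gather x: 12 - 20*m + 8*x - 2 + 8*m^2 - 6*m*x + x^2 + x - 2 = 8*m^2 - 20*m + x^2 + x*(9 - 6*m) + 8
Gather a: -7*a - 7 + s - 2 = -7*a + s - 9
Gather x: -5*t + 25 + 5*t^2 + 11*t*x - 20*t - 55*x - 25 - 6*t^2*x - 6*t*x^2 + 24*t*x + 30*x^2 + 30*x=5*t^2 - 25*t + x^2*(30 - 6*t) + x*(-6*t^2 + 35*t - 25)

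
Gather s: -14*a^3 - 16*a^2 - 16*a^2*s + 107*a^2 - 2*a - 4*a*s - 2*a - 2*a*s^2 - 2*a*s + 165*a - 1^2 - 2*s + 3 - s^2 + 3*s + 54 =-14*a^3 + 91*a^2 + 161*a + s^2*(-2*a - 1) + s*(-16*a^2 - 6*a + 1) + 56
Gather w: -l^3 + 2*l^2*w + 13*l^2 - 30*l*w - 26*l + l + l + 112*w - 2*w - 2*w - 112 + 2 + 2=-l^3 + 13*l^2 - 24*l + w*(2*l^2 - 30*l + 108) - 108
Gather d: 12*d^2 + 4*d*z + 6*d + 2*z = 12*d^2 + d*(4*z + 6) + 2*z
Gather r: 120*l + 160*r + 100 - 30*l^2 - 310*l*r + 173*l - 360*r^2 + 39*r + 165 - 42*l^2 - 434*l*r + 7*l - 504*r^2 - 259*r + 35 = -72*l^2 + 300*l - 864*r^2 + r*(-744*l - 60) + 300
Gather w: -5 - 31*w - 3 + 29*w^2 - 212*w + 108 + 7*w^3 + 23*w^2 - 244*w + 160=7*w^3 + 52*w^2 - 487*w + 260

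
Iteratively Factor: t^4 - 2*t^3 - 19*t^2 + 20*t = (t)*(t^3 - 2*t^2 - 19*t + 20) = t*(t + 4)*(t^2 - 6*t + 5) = t*(t - 5)*(t + 4)*(t - 1)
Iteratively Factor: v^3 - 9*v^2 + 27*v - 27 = (v - 3)*(v^2 - 6*v + 9) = (v - 3)^2*(v - 3)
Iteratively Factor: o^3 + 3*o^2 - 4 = (o + 2)*(o^2 + o - 2) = (o - 1)*(o + 2)*(o + 2)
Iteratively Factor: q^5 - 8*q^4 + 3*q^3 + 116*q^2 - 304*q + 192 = (q - 3)*(q^4 - 5*q^3 - 12*q^2 + 80*q - 64) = (q - 4)*(q - 3)*(q^3 - q^2 - 16*q + 16) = (q - 4)*(q - 3)*(q - 1)*(q^2 - 16) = (q - 4)*(q - 3)*(q - 1)*(q + 4)*(q - 4)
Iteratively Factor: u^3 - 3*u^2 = (u - 3)*(u^2) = u*(u - 3)*(u)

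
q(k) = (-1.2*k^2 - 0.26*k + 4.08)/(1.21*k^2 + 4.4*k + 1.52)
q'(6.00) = -0.05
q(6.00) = -0.57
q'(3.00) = -0.16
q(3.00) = -0.29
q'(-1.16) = -2.44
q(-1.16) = -1.41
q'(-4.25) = -2.31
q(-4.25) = -3.53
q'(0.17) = -3.92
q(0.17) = 1.74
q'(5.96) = -0.06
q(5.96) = -0.57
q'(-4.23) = -2.41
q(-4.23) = -3.57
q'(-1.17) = -2.40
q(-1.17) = -1.39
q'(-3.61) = -17.35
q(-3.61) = -7.56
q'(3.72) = -0.11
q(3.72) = -0.39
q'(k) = (-2.42*k - 4.4)*(-1.2*k^2 - 0.26*k + 4.08)/(1.21*k^2 + 4.4*k + 1.52)^2 + (-2.4*k - 0.26)/(1.21*k^2 + 4.4*k + 1.52) = (-4.9654*k^2 - 13.5216*k - 18.3472)/(1.4641*k^4 + 10.648*k^3 + 23.0384*k^2 + 13.376*k + 2.3104)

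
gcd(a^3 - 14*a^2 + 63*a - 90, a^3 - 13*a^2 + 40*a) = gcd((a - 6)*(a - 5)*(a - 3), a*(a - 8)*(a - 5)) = a - 5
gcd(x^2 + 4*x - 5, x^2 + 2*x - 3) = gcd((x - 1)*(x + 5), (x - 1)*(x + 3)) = x - 1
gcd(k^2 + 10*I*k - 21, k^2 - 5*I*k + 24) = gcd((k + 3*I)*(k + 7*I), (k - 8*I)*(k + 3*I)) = k + 3*I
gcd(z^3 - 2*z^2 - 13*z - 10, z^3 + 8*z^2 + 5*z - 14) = z + 2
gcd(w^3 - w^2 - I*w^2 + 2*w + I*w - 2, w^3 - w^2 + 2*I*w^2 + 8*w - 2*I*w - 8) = w^2 + w*(-1 - 2*I) + 2*I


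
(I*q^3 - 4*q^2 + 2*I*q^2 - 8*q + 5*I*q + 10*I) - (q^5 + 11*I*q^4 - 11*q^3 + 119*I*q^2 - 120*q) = -q^5 - 11*I*q^4 + 11*q^3 + I*q^3 - 4*q^2 - 117*I*q^2 + 112*q + 5*I*q + 10*I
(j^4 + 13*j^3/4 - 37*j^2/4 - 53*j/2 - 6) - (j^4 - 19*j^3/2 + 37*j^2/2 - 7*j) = 51*j^3/4 - 111*j^2/4 - 39*j/2 - 6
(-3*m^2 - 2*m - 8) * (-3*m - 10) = 9*m^3 + 36*m^2 + 44*m + 80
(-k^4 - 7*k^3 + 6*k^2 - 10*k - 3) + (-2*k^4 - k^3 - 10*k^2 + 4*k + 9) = -3*k^4 - 8*k^3 - 4*k^2 - 6*k + 6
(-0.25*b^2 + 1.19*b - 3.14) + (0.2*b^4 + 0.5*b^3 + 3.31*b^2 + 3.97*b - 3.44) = 0.2*b^4 + 0.5*b^3 + 3.06*b^2 + 5.16*b - 6.58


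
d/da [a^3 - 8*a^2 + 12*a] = 3*a^2 - 16*a + 12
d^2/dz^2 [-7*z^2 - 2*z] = -14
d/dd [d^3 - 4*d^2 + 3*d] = 3*d^2 - 8*d + 3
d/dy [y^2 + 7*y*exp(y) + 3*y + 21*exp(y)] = 7*y*exp(y) + 2*y + 28*exp(y) + 3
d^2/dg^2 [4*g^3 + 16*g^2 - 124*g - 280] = 24*g + 32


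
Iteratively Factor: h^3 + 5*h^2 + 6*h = (h + 3)*(h^2 + 2*h) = h*(h + 3)*(h + 2)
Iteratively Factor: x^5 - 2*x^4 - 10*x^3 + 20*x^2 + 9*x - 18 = (x - 3)*(x^4 + x^3 - 7*x^2 - x + 6) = (x - 3)*(x - 2)*(x^3 + 3*x^2 - x - 3) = (x - 3)*(x - 2)*(x + 3)*(x^2 - 1) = (x - 3)*(x - 2)*(x + 1)*(x + 3)*(x - 1)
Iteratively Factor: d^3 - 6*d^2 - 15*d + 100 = (d - 5)*(d^2 - d - 20) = (d - 5)^2*(d + 4)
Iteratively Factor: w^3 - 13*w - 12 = (w + 1)*(w^2 - w - 12) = (w - 4)*(w + 1)*(w + 3)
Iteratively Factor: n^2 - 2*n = (n - 2)*(n)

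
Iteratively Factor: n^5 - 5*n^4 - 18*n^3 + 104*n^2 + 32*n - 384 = (n + 2)*(n^4 - 7*n^3 - 4*n^2 + 112*n - 192) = (n - 4)*(n + 2)*(n^3 - 3*n^2 - 16*n + 48) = (n - 4)^2*(n + 2)*(n^2 + n - 12) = (n - 4)^2*(n + 2)*(n + 4)*(n - 3)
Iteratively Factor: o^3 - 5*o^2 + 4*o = (o - 1)*(o^2 - 4*o) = o*(o - 1)*(o - 4)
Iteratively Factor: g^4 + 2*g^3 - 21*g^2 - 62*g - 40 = (g + 1)*(g^3 + g^2 - 22*g - 40) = (g + 1)*(g + 4)*(g^2 - 3*g - 10) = (g + 1)*(g + 2)*(g + 4)*(g - 5)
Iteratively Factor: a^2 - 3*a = (a - 3)*(a)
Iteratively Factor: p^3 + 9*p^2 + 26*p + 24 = (p + 2)*(p^2 + 7*p + 12) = (p + 2)*(p + 3)*(p + 4)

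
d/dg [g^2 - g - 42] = 2*g - 1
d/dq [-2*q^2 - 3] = -4*q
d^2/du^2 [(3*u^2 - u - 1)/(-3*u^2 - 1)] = 6*(3*u^3 + 18*u^2 - 3*u - 2)/(27*u^6 + 27*u^4 + 9*u^2 + 1)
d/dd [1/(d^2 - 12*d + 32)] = 2*(6 - d)/(d^2 - 12*d + 32)^2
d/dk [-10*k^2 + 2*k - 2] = 2 - 20*k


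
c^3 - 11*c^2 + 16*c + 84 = (c - 7)*(c - 6)*(c + 2)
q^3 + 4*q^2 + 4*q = q*(q + 2)^2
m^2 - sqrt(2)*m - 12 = (m - 3*sqrt(2))*(m + 2*sqrt(2))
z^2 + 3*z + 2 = (z + 1)*(z + 2)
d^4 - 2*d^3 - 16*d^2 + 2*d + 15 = (d - 5)*(d + 3)*(-I*d - I)*(I*d - I)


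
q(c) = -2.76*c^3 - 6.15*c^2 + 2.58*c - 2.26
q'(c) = -8.28*c^2 - 12.3*c + 2.58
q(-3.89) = 57.11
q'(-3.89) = -74.87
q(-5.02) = 178.96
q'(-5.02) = -144.33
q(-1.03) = -8.43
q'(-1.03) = 6.46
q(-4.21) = 83.82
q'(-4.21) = -92.39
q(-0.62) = -5.57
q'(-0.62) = 7.02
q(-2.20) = -8.31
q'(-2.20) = -10.44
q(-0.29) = -3.46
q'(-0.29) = 5.45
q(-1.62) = -10.85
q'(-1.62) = 0.78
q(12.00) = -5626.18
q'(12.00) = -1337.34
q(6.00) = -804.34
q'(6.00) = -369.30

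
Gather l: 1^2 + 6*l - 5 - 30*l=-24*l - 4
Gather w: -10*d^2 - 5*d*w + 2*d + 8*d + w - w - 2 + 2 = -10*d^2 - 5*d*w + 10*d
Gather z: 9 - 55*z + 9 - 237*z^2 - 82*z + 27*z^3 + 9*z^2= 27*z^3 - 228*z^2 - 137*z + 18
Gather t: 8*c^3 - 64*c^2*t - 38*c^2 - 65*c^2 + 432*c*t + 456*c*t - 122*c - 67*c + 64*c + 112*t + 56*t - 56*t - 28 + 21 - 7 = 8*c^3 - 103*c^2 - 125*c + t*(-64*c^2 + 888*c + 112) - 14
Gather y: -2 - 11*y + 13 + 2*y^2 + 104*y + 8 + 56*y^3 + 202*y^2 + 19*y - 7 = 56*y^3 + 204*y^2 + 112*y + 12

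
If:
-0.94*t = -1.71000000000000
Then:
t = 1.82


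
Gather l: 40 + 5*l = 5*l + 40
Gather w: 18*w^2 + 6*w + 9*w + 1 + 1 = 18*w^2 + 15*w + 2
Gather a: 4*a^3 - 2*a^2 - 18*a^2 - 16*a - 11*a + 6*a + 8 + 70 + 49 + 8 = 4*a^3 - 20*a^2 - 21*a + 135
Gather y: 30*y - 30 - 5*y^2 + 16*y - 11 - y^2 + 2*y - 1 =-6*y^2 + 48*y - 42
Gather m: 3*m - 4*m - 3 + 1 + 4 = 2 - m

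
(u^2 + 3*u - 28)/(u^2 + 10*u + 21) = (u - 4)/(u + 3)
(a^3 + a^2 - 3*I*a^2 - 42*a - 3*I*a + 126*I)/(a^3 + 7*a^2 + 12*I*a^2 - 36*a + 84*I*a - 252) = (a^2 - 3*a*(2 + I) + 18*I)/(a^2 + 12*I*a - 36)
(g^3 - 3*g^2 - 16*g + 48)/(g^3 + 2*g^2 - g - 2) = (g^3 - 3*g^2 - 16*g + 48)/(g^3 + 2*g^2 - g - 2)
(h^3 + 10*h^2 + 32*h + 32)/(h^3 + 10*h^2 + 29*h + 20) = (h^2 + 6*h + 8)/(h^2 + 6*h + 5)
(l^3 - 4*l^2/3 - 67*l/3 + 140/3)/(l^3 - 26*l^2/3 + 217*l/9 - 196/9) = 3*(l + 5)/(3*l - 7)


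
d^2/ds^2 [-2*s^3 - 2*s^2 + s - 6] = -12*s - 4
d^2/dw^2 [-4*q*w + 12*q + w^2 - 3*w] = 2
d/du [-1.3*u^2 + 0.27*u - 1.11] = 0.27 - 2.6*u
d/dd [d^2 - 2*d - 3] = 2*d - 2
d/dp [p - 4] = 1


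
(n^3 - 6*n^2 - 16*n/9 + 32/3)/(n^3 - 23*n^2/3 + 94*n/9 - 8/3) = (3*n + 4)/(3*n - 1)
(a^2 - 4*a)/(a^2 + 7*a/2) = 2*(a - 4)/(2*a + 7)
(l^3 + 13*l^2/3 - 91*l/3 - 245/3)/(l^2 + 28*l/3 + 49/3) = l - 5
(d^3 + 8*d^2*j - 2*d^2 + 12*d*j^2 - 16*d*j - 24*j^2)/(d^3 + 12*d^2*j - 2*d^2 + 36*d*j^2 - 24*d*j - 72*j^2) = (d + 2*j)/(d + 6*j)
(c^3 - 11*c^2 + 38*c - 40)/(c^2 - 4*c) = c - 7 + 10/c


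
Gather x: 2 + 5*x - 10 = 5*x - 8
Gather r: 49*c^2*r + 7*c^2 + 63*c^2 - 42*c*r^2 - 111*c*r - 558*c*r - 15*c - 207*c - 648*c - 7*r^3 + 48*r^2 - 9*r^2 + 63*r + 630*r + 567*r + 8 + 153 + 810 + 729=70*c^2 - 870*c - 7*r^3 + r^2*(39 - 42*c) + r*(49*c^2 - 669*c + 1260) + 1700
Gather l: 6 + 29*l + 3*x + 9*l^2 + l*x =9*l^2 + l*(x + 29) + 3*x + 6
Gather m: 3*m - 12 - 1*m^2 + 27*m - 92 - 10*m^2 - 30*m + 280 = 176 - 11*m^2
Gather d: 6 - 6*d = 6 - 6*d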